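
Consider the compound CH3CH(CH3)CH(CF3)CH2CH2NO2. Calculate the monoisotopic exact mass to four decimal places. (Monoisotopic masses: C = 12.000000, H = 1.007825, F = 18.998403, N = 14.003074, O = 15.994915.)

199.0820

Element totals:
  C: 7
  H: 12
  F: 3
  N: 1
  O: 2
Molecular formula: C7H12F3NO2.
  M = 7(12.0) + 12(1.007825) + 3(18.998403) + 14.003074 + 2(15.994915)
    = 84.000000 + 12.093900 + 56.995209 + 14.003074 + 31.989830 = 199.082013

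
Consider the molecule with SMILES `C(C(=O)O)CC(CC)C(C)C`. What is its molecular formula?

C9H18O2

Atom tally by fragment:
  HOOCCH2 → C:2 H:3 O:2
  CH2 → C:1 H:2
  CH(C2H5) → C:3 H:6
  CH(CH3) → C:2 H:4
  CH3 → C:1 H:3
Element totals:
  C: 9
  H: 18
  O: 2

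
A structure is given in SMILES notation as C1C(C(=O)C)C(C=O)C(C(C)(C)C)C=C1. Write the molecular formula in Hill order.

Atom tally by fragment:
  cyclohexene ring core → C:6 H:10
  (− 3 ring H displaced by substituents)
  + COCH3 → C:2 H:3 O:1
  + CHO → C:1 H:1 O:1
  + C(CH3)3 → C:4 H:9
Element totals:
  C: 13
  H: 20
  O: 2

C13H20O2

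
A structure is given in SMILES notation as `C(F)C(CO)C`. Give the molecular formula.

C4H9FO

Atom tally by fragment:
  FCH2 → C:1 H:2 F:1
  CH(CH2OH) → C:2 H:4 O:1
  CH3 → C:1 H:3
Element totals:
  C: 4
  H: 9
  F: 1
  O: 1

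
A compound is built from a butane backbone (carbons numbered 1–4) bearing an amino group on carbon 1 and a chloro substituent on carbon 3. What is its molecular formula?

C4H10ClN

Atom tally by fragment:
  H2NCH2 → C:1 H:4 N:1
  CH2 → C:1 H:2
  CH(Cl) → C:1 H:1 Cl:1
  CH3 → C:1 H:3
Element totals:
  C: 4
  H: 10
  Cl: 1
  N: 1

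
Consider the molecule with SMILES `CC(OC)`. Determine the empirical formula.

Atom tally by fragment:
  CH3 → C:1 H:3
  CH2OCH3 → C:2 H:5 O:1
Element totals:
  C: 3
  H: 8
  O: 1
Molecular formula: C3H8O.
gcd of subscripts (3, 8, 1) = 1, so the empirical formula equals the molecular formula.

C3H8O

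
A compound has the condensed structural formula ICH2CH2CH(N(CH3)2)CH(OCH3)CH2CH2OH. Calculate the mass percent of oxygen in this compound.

10.62%

Atom tally by fragment:
  ICH2 → C:1 H:2 I:1
  CH2 → C:1 H:2
  CH(N(CH3)2) → C:3 H:7 N:1
  CH(OCH3) → C:2 H:4 O:1
  CH2CH2OH → C:2 H:5 O:1
Element totals:
  C: 9
  H: 20
  I: 1
  N: 1
  O: 2
Molecular formula: C9H20INO2.
Molar mass = 301.168 g/mol.
Mass from O: 2 × 15.999 = 31.998 g/mol.
%O = 31.998 / 301.168 × 100 = 10.62%.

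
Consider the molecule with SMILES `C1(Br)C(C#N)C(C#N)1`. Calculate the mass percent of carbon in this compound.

Atom tally by fragment:
  cyclopropane ring core → C:3 H:6
  (− 3 ring H displaced by substituents)
  + Br → Br:1
  + CN → C:1 N:1
  + CN → C:1 N:1
Element totals:
  C: 5
  H: 3
  Br: 1
  N: 2
Molecular formula: C5H3BrN2.
Molar mass = 170.997 g/mol.
Mass from C: 5 × 12.011 = 60.055 g/mol.
%C = 60.055 / 170.997 × 100 = 35.12%.

35.12%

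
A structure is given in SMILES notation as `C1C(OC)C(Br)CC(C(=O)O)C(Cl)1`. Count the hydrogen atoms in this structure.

Atom tally by fragment:
  cyclohexane ring core → C:6 H:12
  (− 4 ring H displaced by substituents)
  + OCH3 → C:1 H:3 O:1
  + Br → Br:1
  + COOH → C:1 H:1 O:2
  + Cl → Cl:1
Element totals:
  C: 8
  H: 12
  Br: 1
  Cl: 1
  O: 3

12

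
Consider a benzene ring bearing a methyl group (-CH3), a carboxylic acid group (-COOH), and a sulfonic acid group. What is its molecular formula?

Atom tally by fragment:
  benzene ring core → C:6 H:6
  (− 3 ring H displaced by substituents)
  + CH3 → C:1 H:3
  + COOH → C:1 H:1 O:2
  + SO3H → S:1 O:3 H:1
Element totals:
  C: 8
  H: 8
  O: 5
  S: 1

C8H8O5S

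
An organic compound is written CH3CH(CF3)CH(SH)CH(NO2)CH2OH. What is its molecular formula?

Element totals:
  C: 6
  H: 10
  F: 3
  N: 1
  O: 3
  S: 1

C6H10F3NO3S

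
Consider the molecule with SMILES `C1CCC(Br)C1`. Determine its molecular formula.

Atom tally by fragment:
  cyclopentane ring core → C:5 H:10
  (− 1 ring H displaced by substituents)
  + Br → Br:1
Element totals:
  C: 5
  H: 9
  Br: 1

C5H9Br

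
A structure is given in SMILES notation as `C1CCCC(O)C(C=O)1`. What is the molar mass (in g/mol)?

Atom tally by fragment:
  cyclohexane ring core → C:6 H:12
  (− 2 ring H displaced by substituents)
  + OH → O:1 H:1
  + CHO → C:1 H:1 O:1
Element totals:
  C: 7
  H: 12
  O: 2
Molecular formula: C7H12O2.
  M = 7(12.011) + 12(1.008) + 2(15.999)
    = 84.077 + 12.096 + 31.998 = 128.171

128.17 g/mol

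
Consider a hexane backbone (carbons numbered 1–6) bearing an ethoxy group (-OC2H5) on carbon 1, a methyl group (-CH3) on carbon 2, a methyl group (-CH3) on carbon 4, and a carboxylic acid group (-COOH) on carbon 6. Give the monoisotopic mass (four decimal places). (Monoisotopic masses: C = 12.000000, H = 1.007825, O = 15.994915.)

202.1569

Atom tally by fragment:
  C2H5OCH2 → C:3 H:7 O:1
  CH(CH3) → C:2 H:4
  CH2 → C:1 H:2
  CH(CH3) → C:2 H:4
  CH2 → C:1 H:2
  CH2COOH → C:2 H:3 O:2
Element totals:
  C: 11
  H: 22
  O: 3
Molecular formula: C11H22O3.
  M = 11(12.0) + 22(1.007825) + 3(15.994915)
    = 132.000000 + 22.172150 + 47.984745 = 202.156895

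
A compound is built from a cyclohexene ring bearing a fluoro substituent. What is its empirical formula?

Atom tally by fragment:
  cyclohexene ring core → C:6 H:10
  (− 1 ring H displaced by substituents)
  + F → F:1
Element totals:
  C: 6
  H: 9
  F: 1
Molecular formula: C6H9F.
gcd of subscripts (6, 1, 9) = 1, so the empirical formula equals the molecular formula.

C6H9F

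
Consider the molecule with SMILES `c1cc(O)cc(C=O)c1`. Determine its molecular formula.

Atom tally by fragment:
  benzene ring core → C:6 H:6
  (− 2 ring H displaced by substituents)
  + OH → O:1 H:1
  + CHO → C:1 H:1 O:1
Element totals:
  C: 7
  H: 6
  O: 2

C7H6O2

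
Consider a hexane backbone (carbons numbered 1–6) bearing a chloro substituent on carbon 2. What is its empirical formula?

C6H13Cl

Atom tally by fragment:
  CH3 → C:1 H:3
  CH(Cl) → C:1 H:1 Cl:1
  CH2 → C:1 H:2
  CH2 → C:1 H:2
  CH2 → C:1 H:2
  CH3 → C:1 H:3
Element totals:
  C: 6
  H: 13
  Cl: 1
Molecular formula: C6H13Cl.
gcd of subscripts (6, 1, 13) = 1, so the empirical formula equals the molecular formula.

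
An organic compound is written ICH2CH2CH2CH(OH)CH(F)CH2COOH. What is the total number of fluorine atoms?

1

Element totals:
  C: 7
  H: 12
  F: 1
  I: 1
  O: 3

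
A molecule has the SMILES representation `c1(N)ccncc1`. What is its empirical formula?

Atom tally by fragment:
  pyridine ring core → C:5 H:5 N:1
  (− 1 ring H displaced by substituents)
  + NH2 → N:1 H:2
Element totals:
  C: 5
  H: 6
  N: 2
Molecular formula: C5H6N2.
gcd of subscripts (5, 6, 2) = 1, so the empirical formula equals the molecular formula.

C5H6N2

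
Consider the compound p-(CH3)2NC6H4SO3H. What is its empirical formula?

Atom tally by fragment:
  benzene ring core → C:6 H:6
  (− 2 ring H displaced by substituents)
  + N(CH3)2 → N:1 C:2 H:6
  + SO3H → S:1 O:3 H:1
Element totals:
  C: 8
  H: 11
  N: 1
  O: 3
  S: 1
Molecular formula: C8H11NO3S.
gcd of subscripts (8, 11, 1, 3, 1) = 1, so the empirical formula equals the molecular formula.

C8H11NO3S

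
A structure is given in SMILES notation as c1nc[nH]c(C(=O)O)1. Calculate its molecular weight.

Atom tally by fragment:
  imidazole ring core → C:3 H:4 N:2
  (− 1 ring H displaced by substituents)
  + COOH → C:1 H:1 O:2
Element totals:
  C: 4
  H: 4
  N: 2
  O: 2
Molecular formula: C4H4N2O2.
  M = 4(12.011) + 4(1.008) + 2(14.007) + 2(15.999)
    = 48.044 + 4.032 + 28.014 + 31.998 = 112.088

112.09 g/mol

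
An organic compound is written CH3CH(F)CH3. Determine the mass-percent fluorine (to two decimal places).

Atom tally by fragment:
  CH3 → C:1 H:3
  CH(F) → C:1 H:1 F:1
  CH3 → C:1 H:3
Element totals:
  C: 3
  H: 7
  F: 1
Molecular formula: C3H7F.
Molar mass = 62.087 g/mol.
Mass from F: 1 × 18.998 = 18.998 g/mol.
%F = 18.998 / 62.087 × 100 = 30.60%.

30.60%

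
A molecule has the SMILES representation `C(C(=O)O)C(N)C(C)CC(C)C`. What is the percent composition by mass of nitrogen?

8.08%

Atom tally by fragment:
  HOOCCH2 → C:2 H:3 O:2
  CH(NH2) → C:1 H:3 N:1
  CH(CH3) → C:2 H:4
  CH2 → C:1 H:2
  CH(CH3) → C:2 H:4
  CH3 → C:1 H:3
Element totals:
  C: 9
  H: 19
  N: 1
  O: 2
Molecular formula: C9H19NO2.
Molar mass = 173.256 g/mol.
Mass from N: 1 × 14.007 = 14.007 g/mol.
%N = 14.007 / 173.256 × 100 = 8.08%.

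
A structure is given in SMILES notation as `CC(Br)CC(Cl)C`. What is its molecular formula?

C5H10BrCl

Atom tally by fragment:
  CH3 → C:1 H:3
  CH(Br) → C:1 H:1 Br:1
  CH2 → C:1 H:2
  CH(Cl) → C:1 H:1 Cl:1
  CH3 → C:1 H:3
Element totals:
  C: 5
  H: 10
  Br: 1
  Cl: 1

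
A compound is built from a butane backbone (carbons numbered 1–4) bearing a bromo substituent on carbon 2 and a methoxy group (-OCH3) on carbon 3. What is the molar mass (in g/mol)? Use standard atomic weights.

167.05 g/mol

Atom tally by fragment:
  CH3 → C:1 H:3
  CH(Br) → C:1 H:1 Br:1
  CH(OCH3) → C:2 H:4 O:1
  CH3 → C:1 H:3
Element totals:
  C: 5
  H: 11
  Br: 1
  O: 1
Molecular formula: C5H11BrO.
  M = 5(12.011) + 11(1.008) + 79.904 + 15.999
    = 60.055 + 11.088 + 79.904 + 15.999 = 167.046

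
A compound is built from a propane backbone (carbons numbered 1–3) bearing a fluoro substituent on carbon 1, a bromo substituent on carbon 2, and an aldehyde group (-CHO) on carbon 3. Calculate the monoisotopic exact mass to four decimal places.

167.9586

Atom tally by fragment:
  FCH2 → C:1 H:2 F:1
  CH(Br) → C:1 H:1 Br:1
  CH2CHO → C:2 H:3 O:1
Element totals:
  C: 4
  H: 6
  Br: 1
  F: 1
  O: 1
Molecular formula: C4H6BrFO.
  M = 4(12.0) + 6(1.007825) + 78.918338 + 18.998403 + 15.994915
    = 48.000000 + 6.046950 + 78.918338 + 18.998403 + 15.994915 = 167.958606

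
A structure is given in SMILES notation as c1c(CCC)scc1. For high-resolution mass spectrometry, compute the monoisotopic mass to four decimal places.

126.0503

Atom tally by fragment:
  thiophene ring core → C:4 H:4 S:1
  (− 1 ring H displaced by substituents)
  + CH2CH2CH3 → C:3 H:7
Element totals:
  C: 7
  H: 10
  S: 1
Molecular formula: C7H10S.
  M = 7(12.0) + 10(1.007825) + 31.972071
    = 84.000000 + 10.078250 + 31.972071 = 126.050321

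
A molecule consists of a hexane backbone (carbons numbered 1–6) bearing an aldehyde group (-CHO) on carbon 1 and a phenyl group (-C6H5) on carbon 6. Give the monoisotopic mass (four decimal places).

190.1358

Atom tally by fragment:
  OHCCH2 → C:2 H:3 O:1
  CH2 → C:1 H:2
  CH2 → C:1 H:2
  CH2 → C:1 H:2
  CH2 → C:1 H:2
  CH2C6H5 → C:7 H:7
Element totals:
  C: 13
  H: 18
  O: 1
Molecular formula: C13H18O.
  M = 13(12.0) + 18(1.007825) + 15.994915
    = 156.000000 + 18.140850 + 15.994915 = 190.135765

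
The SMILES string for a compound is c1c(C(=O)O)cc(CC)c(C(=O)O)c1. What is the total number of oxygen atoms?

4

Atom tally by fragment:
  benzene ring core → C:6 H:6
  (− 3 ring H displaced by substituents)
  + COOH → C:1 H:1 O:2
  + C2H5 → C:2 H:5
  + COOH → C:1 H:1 O:2
Element totals:
  C: 10
  H: 10
  O: 4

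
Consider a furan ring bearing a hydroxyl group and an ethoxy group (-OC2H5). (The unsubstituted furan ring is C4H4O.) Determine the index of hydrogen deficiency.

3

Atom tally by fragment:
  furan ring core → C:4 H:4 O:1
  (− 2 ring H displaced by substituents)
  + OH → O:1 H:1
  + OC2H5 → C:2 H:5 O:1
Element totals:
  C: 6
  H: 8
  O: 3
Molecular formula: C6H8O3.
DoU = (2C + 2 + N − H − X) / 2 = (2·6 + 2 + 0 − 8 − 0) / 2 = 3.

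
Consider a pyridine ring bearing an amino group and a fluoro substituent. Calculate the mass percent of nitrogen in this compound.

Atom tally by fragment:
  pyridine ring core → C:5 H:5 N:1
  (− 2 ring H displaced by substituents)
  + NH2 → N:1 H:2
  + F → F:1
Element totals:
  C: 5
  H: 5
  F: 1
  N: 2
Molecular formula: C5H5FN2.
Molar mass = 112.107 g/mol.
Mass from N: 2 × 14.007 = 28.014 g/mol.
%N = 28.014 / 112.107 × 100 = 24.99%.

24.99%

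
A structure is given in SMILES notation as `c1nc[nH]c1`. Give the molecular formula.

Atom tally by fragment:
  imidazole ring core → C:3 H:4 N:2
Element totals:
  C: 3
  H: 4
  N: 2

C3H4N2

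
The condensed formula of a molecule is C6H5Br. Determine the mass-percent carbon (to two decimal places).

45.90%

Atom tally by fragment:
  benzene ring core → C:6 H:6
  (− 1 ring H displaced by substituents)
  + Br → Br:1
Element totals:
  C: 6
  H: 5
  Br: 1
Molecular formula: C6H5Br.
Molar mass = 157.010 g/mol.
Mass from C: 6 × 12.011 = 72.066 g/mol.
%C = 72.066 / 157.010 × 100 = 45.90%.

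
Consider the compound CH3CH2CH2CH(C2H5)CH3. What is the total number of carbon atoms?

Atom tally by fragment:
  CH3 → C:1 H:3
  CH2 → C:1 H:2
  CH2 → C:1 H:2
  CH(C2H5) → C:3 H:6
  CH3 → C:1 H:3
Element totals:
  C: 7
  H: 16

7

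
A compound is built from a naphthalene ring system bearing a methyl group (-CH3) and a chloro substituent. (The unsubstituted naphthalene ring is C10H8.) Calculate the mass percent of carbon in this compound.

Atom tally by fragment:
  naphthalene ring system core → C:10 H:8
  (− 2 ring H displaced by substituents)
  + CH3 → C:1 H:3
  + Cl → Cl:1
Element totals:
  C: 11
  H: 9
  Cl: 1
Molecular formula: C11H9Cl.
Molar mass = 176.643 g/mol.
Mass from C: 11 × 12.011 = 132.121 g/mol.
%C = 132.121 / 176.643 × 100 = 74.80%.

74.80%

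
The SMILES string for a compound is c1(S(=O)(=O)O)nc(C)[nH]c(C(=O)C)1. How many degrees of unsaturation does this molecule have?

Atom tally by fragment:
  imidazole ring core → C:3 H:4 N:2
  (− 3 ring H displaced by substituents)
  + SO3H → S:1 O:3 H:1
  + CH3 → C:1 H:3
  + COCH3 → C:2 H:3 O:1
Element totals:
  C: 6
  H: 8
  N: 2
  O: 4
  S: 1
Molecular formula: C6H8N2O4S.
DoU = (2C + 2 + N − H − X) / 2 = (2·6 + 2 + 2 − 8 − 0) / 2 = 4.

4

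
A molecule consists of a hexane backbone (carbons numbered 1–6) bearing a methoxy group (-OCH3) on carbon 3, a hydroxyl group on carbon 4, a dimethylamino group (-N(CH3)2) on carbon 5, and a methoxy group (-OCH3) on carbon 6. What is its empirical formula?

Atom tally by fragment:
  CH3 → C:1 H:3
  CH2 → C:1 H:2
  CH(OCH3) → C:2 H:4 O:1
  CH(OH) → C:1 H:2 O:1
  CH(N(CH3)2) → C:3 H:7 N:1
  CH2OCH3 → C:2 H:5 O:1
Element totals:
  C: 10
  H: 23
  N: 1
  O: 3
Molecular formula: C10H23NO3.
gcd of subscripts (10, 23, 1, 3) = 1, so the empirical formula equals the molecular formula.

C10H23NO3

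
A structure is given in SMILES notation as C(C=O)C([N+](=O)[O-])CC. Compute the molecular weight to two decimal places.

Atom tally by fragment:
  OHCCH2 → C:2 H:3 O:1
  CH(NO2) → C:1 H:1 N:1 O:2
  CH2 → C:1 H:2
  CH3 → C:1 H:3
Element totals:
  C: 5
  H: 9
  N: 1
  O: 3
Molecular formula: C5H9NO3.
  M = 5(12.011) + 9(1.008) + 14.007 + 3(15.999)
    = 60.055 + 9.072 + 14.007 + 47.997 = 131.131

131.13 g/mol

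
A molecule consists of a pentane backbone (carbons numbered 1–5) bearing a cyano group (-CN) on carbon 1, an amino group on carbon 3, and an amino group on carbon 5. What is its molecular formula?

C6H13N3

Atom tally by fragment:
  NCCH2 → C:2 H:2 N:1
  CH2 → C:1 H:2
  CH(NH2) → C:1 H:3 N:1
  CH2 → C:1 H:2
  CH2NH2 → C:1 H:4 N:1
Element totals:
  C: 6
  H: 13
  N: 3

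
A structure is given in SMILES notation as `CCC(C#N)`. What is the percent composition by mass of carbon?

69.52%

Atom tally by fragment:
  CH3 → C:1 H:3
  CH2 → C:1 H:2
  CH2CN → C:2 H:2 N:1
Element totals:
  C: 4
  H: 7
  N: 1
Molecular formula: C4H7N.
Molar mass = 69.107 g/mol.
Mass from C: 4 × 12.011 = 48.044 g/mol.
%C = 48.044 / 69.107 × 100 = 69.52%.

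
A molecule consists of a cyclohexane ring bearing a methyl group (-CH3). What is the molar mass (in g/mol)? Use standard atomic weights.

Atom tally by fragment:
  cyclohexane ring core → C:6 H:12
  (− 1 ring H displaced by substituents)
  + CH3 → C:1 H:3
Element totals:
  C: 7
  H: 14
Molecular formula: C7H14.
  M = 7(12.011) + 14(1.008)
    = 84.077 + 14.112 = 98.189

98.19 g/mol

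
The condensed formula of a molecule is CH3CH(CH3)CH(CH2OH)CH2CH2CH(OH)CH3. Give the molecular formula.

Element totals:
  C: 9
  H: 20
  O: 2

C9H20O2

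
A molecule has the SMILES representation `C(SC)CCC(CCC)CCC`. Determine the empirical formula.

Atom tally by fragment:
  CH3SCH2 → C:2 H:5 S:1
  CH2 → C:1 H:2
  CH2 → C:1 H:2
  CH(CH2CH2CH3) → C:4 H:8
  CH2 → C:1 H:2
  CH2 → C:1 H:2
  CH3 → C:1 H:3
Element totals:
  C: 11
  H: 24
  S: 1
Molecular formula: C11H24S.
gcd of subscripts (11, 24, 1) = 1, so the empirical formula equals the molecular formula.

C11H24S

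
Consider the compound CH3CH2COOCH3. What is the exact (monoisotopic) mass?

Element totals:
  C: 4
  H: 8
  O: 2
Molecular formula: C4H8O2.
  M = 4(12.0) + 8(1.007825) + 2(15.994915)
    = 48.000000 + 8.062600 + 31.989830 = 88.052430

88.0524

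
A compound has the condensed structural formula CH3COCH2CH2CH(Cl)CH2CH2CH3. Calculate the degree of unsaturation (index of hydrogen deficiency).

Element totals:
  C: 8
  H: 15
  Cl: 1
  O: 1
Molecular formula: C8H15ClO.
DoU = (2C + 2 + N − H − X) / 2 = (2·8 + 2 + 0 − 15 − 1) / 2 = 1.

1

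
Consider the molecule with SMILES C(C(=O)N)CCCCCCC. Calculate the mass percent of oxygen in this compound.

10.17%

Atom tally by fragment:
  H2NOCCH2 → C:2 H:4 O:1 N:1
  CH2 → C:1 H:2
  CH2 → C:1 H:2
  CH2 → C:1 H:2
  CH2 → C:1 H:2
  CH2 → C:1 H:2
  CH2 → C:1 H:2
  CH3 → C:1 H:3
Element totals:
  C: 9
  H: 19
  N: 1
  O: 1
Molecular formula: C9H19NO.
Molar mass = 157.257 g/mol.
Mass from O: 1 × 15.999 = 15.999 g/mol.
%O = 15.999 / 157.257 × 100 = 10.17%.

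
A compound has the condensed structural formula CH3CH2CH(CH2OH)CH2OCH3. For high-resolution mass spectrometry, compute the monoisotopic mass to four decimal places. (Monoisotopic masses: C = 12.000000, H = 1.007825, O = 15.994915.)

118.0994

Element totals:
  C: 6
  H: 14
  O: 2
Molecular formula: C6H14O2.
  M = 6(12.0) + 14(1.007825) + 2(15.994915)
    = 72.000000 + 14.109550 + 31.989830 = 118.099380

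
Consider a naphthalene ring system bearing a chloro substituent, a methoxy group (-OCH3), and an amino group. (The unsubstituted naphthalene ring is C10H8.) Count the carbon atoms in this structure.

Atom tally by fragment:
  naphthalene ring system core → C:10 H:8
  (− 3 ring H displaced by substituents)
  + Cl → Cl:1
  + OCH3 → C:1 H:3 O:1
  + NH2 → N:1 H:2
Element totals:
  C: 11
  H: 10
  Cl: 1
  N: 1
  O: 1

11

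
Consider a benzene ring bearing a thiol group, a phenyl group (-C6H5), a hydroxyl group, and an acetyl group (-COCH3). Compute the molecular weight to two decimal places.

Atom tally by fragment:
  benzene ring core → C:6 H:6
  (− 4 ring H displaced by substituents)
  + SH → S:1 H:1
  + C6H5 → C:6 H:5
  + OH → O:1 H:1
  + COCH3 → C:2 H:3 O:1
Element totals:
  C: 14
  H: 12
  O: 2
  S: 1
Molecular formula: C14H12O2S.
  M = 14(12.011) + 12(1.008) + 2(15.999) + 32.06
    = 168.154 + 12.096 + 31.998 + 32.060 = 244.308

244.31 g/mol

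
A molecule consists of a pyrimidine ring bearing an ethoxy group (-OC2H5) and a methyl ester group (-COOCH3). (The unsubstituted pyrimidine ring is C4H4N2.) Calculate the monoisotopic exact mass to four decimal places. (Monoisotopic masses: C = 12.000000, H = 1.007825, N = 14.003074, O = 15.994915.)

182.0691

Atom tally by fragment:
  pyrimidine ring core → C:4 H:4 N:2
  (− 2 ring H displaced by substituents)
  + OC2H5 → C:2 H:5 O:1
  + COOCH3 → C:2 H:3 O:2
Element totals:
  C: 8
  H: 10
  N: 2
  O: 3
Molecular formula: C8H10N2O3.
  M = 8(12.0) + 10(1.007825) + 2(14.003074) + 3(15.994915)
    = 96.000000 + 10.078250 + 28.006148 + 47.984745 = 182.069143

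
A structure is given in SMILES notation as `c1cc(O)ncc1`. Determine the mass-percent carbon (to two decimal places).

63.15%

Atom tally by fragment:
  pyridine ring core → C:5 H:5 N:1
  (− 1 ring H displaced by substituents)
  + OH → O:1 H:1
Element totals:
  C: 5
  H: 5
  N: 1
  O: 1
Molecular formula: C5H5NO.
Molar mass = 95.101 g/mol.
Mass from C: 5 × 12.011 = 60.055 g/mol.
%C = 60.055 / 95.101 × 100 = 63.15%.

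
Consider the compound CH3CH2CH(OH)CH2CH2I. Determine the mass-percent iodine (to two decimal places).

Atom tally by fragment:
  CH3 → C:1 H:3
  CH2 → C:1 H:2
  CH(OH) → C:1 H:2 O:1
  CH2 → C:1 H:2
  CH2I → C:1 H:2 I:1
Element totals:
  C: 5
  H: 11
  I: 1
  O: 1
Molecular formula: C5H11IO.
Molar mass = 214.046 g/mol.
Mass from I: 1 × 126.904 = 126.904 g/mol.
%I = 126.904 / 214.046 × 100 = 59.29%.

59.29%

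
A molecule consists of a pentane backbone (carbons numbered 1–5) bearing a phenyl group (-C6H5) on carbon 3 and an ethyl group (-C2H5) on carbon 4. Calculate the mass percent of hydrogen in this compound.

Atom tally by fragment:
  CH3 → C:1 H:3
  CH2 → C:1 H:2
  CH(C6H5) → C:7 H:6
  CH(C2H5) → C:3 H:6
  CH3 → C:1 H:3
Element totals:
  C: 13
  H: 20
Molecular formula: C13H20.
Molar mass = 176.303 g/mol.
Mass from H: 20 × 1.008 = 20.160 g/mol.
%H = 20.160 / 176.303 × 100 = 11.43%.

11.43%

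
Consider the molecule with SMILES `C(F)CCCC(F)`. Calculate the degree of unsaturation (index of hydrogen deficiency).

0

Atom tally by fragment:
  FCH2 → C:1 H:2 F:1
  CH2 → C:1 H:2
  CH2 → C:1 H:2
  CH2 → C:1 H:2
  CH2F → C:1 H:2 F:1
Element totals:
  C: 5
  H: 10
  F: 2
Molecular formula: C5H10F2.
DoU = (2C + 2 + N − H − X) / 2 = (2·5 + 2 + 0 − 10 − 2) / 2 = 0.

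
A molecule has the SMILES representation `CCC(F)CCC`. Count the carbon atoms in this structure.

Atom tally by fragment:
  CH3 → C:1 H:3
  CH2 → C:1 H:2
  CH(F) → C:1 H:1 F:1
  CH2 → C:1 H:2
  CH2 → C:1 H:2
  CH3 → C:1 H:3
Element totals:
  C: 6
  H: 13
  F: 1

6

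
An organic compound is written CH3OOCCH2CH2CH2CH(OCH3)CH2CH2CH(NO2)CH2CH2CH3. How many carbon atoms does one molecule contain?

Element totals:
  C: 13
  H: 25
  N: 1
  O: 5

13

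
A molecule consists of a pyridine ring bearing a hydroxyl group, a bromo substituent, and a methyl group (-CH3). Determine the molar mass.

Atom tally by fragment:
  pyridine ring core → C:5 H:5 N:1
  (− 3 ring H displaced by substituents)
  + OH → O:1 H:1
  + Br → Br:1
  + CH3 → C:1 H:3
Element totals:
  C: 6
  H: 6
  Br: 1
  N: 1
  O: 1
Molecular formula: C6H6BrNO.
  M = 6(12.011) + 6(1.008) + 79.904 + 14.007 + 15.999
    = 72.066 + 6.048 + 79.904 + 14.007 + 15.999 = 188.024

188.02 g/mol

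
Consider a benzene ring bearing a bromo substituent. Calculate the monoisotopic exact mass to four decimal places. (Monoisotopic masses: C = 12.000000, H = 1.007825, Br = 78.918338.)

Atom tally by fragment:
  benzene ring core → C:6 H:6
  (− 1 ring H displaced by substituents)
  + Br → Br:1
Element totals:
  C: 6
  H: 5
  Br: 1
Molecular formula: C6H5Br.
  M = 6(12.0) + 5(1.007825) + 78.918338
    = 72.000000 + 5.039125 + 78.918338 = 155.957463

155.9575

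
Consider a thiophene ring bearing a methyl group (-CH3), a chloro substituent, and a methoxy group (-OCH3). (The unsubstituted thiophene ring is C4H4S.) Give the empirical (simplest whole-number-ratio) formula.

Atom tally by fragment:
  thiophene ring core → C:4 H:4 S:1
  (− 3 ring H displaced by substituents)
  + CH3 → C:1 H:3
  + Cl → Cl:1
  + OCH3 → C:1 H:3 O:1
Element totals:
  C: 6
  H: 7
  Cl: 1
  O: 1
  S: 1
Molecular formula: C6H7ClOS.
gcd of subscripts (6, 1, 7, 1, 1) = 1, so the empirical formula equals the molecular formula.

C6H7ClOS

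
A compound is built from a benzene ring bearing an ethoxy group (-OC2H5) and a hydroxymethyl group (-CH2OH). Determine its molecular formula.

Atom tally by fragment:
  benzene ring core → C:6 H:6
  (− 2 ring H displaced by substituents)
  + OC2H5 → C:2 H:5 O:1
  + CH2OH → C:1 H:3 O:1
Element totals:
  C: 9
  H: 12
  O: 2

C9H12O2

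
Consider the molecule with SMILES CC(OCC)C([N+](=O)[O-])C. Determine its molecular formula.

Atom tally by fragment:
  CH3 → C:1 H:3
  CH(OC2H5) → C:3 H:6 O:1
  CH(NO2) → C:1 H:1 N:1 O:2
  CH3 → C:1 H:3
Element totals:
  C: 6
  H: 13
  N: 1
  O: 3

C6H13NO3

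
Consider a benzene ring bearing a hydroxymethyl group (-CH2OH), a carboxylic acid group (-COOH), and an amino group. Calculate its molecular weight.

Atom tally by fragment:
  benzene ring core → C:6 H:6
  (− 3 ring H displaced by substituents)
  + CH2OH → C:1 H:3 O:1
  + COOH → C:1 H:1 O:2
  + NH2 → N:1 H:2
Element totals:
  C: 8
  H: 9
  N: 1
  O: 3
Molecular formula: C8H9NO3.
  M = 8(12.011) + 9(1.008) + 14.007 + 3(15.999)
    = 96.088 + 9.072 + 14.007 + 47.997 = 167.164

167.16 g/mol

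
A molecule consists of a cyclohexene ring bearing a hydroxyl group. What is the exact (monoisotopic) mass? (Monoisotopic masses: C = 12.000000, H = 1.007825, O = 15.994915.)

Atom tally by fragment:
  cyclohexene ring core → C:6 H:10
  (− 1 ring H displaced by substituents)
  + OH → O:1 H:1
Element totals:
  C: 6
  H: 10
  O: 1
Molecular formula: C6H10O.
  M = 6(12.0) + 10(1.007825) + 15.994915
    = 72.000000 + 10.078250 + 15.994915 = 98.073165

98.0732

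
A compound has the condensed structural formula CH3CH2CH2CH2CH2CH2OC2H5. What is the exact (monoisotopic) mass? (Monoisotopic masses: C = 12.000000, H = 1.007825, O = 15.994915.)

Atom tally by fragment:
  CH3 → C:1 H:3
  CH2 → C:1 H:2
  CH2 → C:1 H:2
  CH2 → C:1 H:2
  CH2 → C:1 H:2
  CH2OC2H5 → C:3 H:7 O:1
Element totals:
  C: 8
  H: 18
  O: 1
Molecular formula: C8H18O.
  M = 8(12.0) + 18(1.007825) + 15.994915
    = 96.000000 + 18.140850 + 15.994915 = 130.135765

130.1358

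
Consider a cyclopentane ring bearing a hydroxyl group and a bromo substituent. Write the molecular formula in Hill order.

C5H9BrO

Atom tally by fragment:
  cyclopentane ring core → C:5 H:10
  (− 2 ring H displaced by substituents)
  + OH → O:1 H:1
  + Br → Br:1
Element totals:
  C: 5
  H: 9
  Br: 1
  O: 1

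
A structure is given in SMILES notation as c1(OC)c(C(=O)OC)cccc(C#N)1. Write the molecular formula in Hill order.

C10H9NO3

Atom tally by fragment:
  benzene ring core → C:6 H:6
  (− 3 ring H displaced by substituents)
  + OCH3 → C:1 H:3 O:1
  + COOCH3 → C:2 H:3 O:2
  + CN → C:1 N:1
Element totals:
  C: 10
  H: 9
  N: 1
  O: 3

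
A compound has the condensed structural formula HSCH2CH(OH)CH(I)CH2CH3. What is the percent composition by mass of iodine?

Atom tally by fragment:
  HSCH2 → C:1 H:3 S:1
  CH(OH) → C:1 H:2 O:1
  CH(I) → C:1 H:1 I:1
  CH2 → C:1 H:2
  CH3 → C:1 H:3
Element totals:
  C: 5
  H: 11
  I: 1
  O: 1
  S: 1
Molecular formula: C5H11IOS.
Molar mass = 246.106 g/mol.
Mass from I: 1 × 126.904 = 126.904 g/mol.
%I = 126.904 / 246.106 × 100 = 51.56%.

51.56%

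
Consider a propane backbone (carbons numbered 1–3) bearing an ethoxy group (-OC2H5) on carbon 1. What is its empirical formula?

C5H12O

Atom tally by fragment:
  C2H5OCH2 → C:3 H:7 O:1
  CH2 → C:1 H:2
  CH3 → C:1 H:3
Element totals:
  C: 5
  H: 12
  O: 1
Molecular formula: C5H12O.
gcd of subscripts (5, 12, 1) = 1, so the empirical formula equals the molecular formula.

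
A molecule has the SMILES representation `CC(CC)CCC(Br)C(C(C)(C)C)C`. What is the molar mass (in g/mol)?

263.26 g/mol

Atom tally by fragment:
  CH3 → C:1 H:3
  CH(C2H5) → C:3 H:6
  CH2 → C:1 H:2
  CH2 → C:1 H:2
  CH(Br) → C:1 H:1 Br:1
  CH(C(CH3)3) → C:5 H:10
  CH3 → C:1 H:3
Element totals:
  C: 13
  H: 27
  Br: 1
Molecular formula: C13H27Br.
  M = 13(12.011) + 27(1.008) + 79.904
    = 156.143 + 27.216 + 79.904 = 263.263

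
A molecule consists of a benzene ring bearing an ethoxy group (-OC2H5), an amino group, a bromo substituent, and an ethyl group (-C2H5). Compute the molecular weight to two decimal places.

Atom tally by fragment:
  benzene ring core → C:6 H:6
  (− 4 ring H displaced by substituents)
  + OC2H5 → C:2 H:5 O:1
  + NH2 → N:1 H:2
  + Br → Br:1
  + C2H5 → C:2 H:5
Element totals:
  C: 10
  H: 14
  Br: 1
  N: 1
  O: 1
Molecular formula: C10H14BrNO.
  M = 10(12.011) + 14(1.008) + 79.904 + 14.007 + 15.999
    = 120.110 + 14.112 + 79.904 + 14.007 + 15.999 = 244.132

244.13 g/mol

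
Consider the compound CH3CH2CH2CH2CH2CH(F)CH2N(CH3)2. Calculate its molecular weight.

Atom tally by fragment:
  CH3 → C:1 H:3
  CH2 → C:1 H:2
  CH2 → C:1 H:2
  CH2 → C:1 H:2
  CH2 → C:1 H:2
  CH(F) → C:1 H:1 F:1
  CH2N(CH3)2 → C:3 H:8 N:1
Element totals:
  C: 9
  H: 20
  F: 1
  N: 1
Molecular formula: C9H20FN.
  M = 9(12.011) + 20(1.008) + 18.998 + 14.007
    = 108.099 + 20.160 + 18.998 + 14.007 = 161.264

161.26 g/mol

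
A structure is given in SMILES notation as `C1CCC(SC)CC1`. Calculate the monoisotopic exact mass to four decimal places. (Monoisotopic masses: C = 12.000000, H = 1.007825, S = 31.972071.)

130.0816

Atom tally by fragment:
  cyclohexane ring core → C:6 H:12
  (− 1 ring H displaced by substituents)
  + SCH3 → C:1 H:3 S:1
Element totals:
  C: 7
  H: 14
  S: 1
Molecular formula: C7H14S.
  M = 7(12.0) + 14(1.007825) + 31.972071
    = 84.000000 + 14.109550 + 31.972071 = 130.081621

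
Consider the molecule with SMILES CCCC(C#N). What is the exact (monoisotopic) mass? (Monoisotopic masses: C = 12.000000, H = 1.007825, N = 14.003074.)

Atom tally by fragment:
  CH3 → C:1 H:3
  CH2 → C:1 H:2
  CH2 → C:1 H:2
  CH2CN → C:2 H:2 N:1
Element totals:
  C: 5
  H: 9
  N: 1
Molecular formula: C5H9N.
  M = 5(12.0) + 9(1.007825) + 14.003074
    = 60.000000 + 9.070425 + 14.003074 = 83.073499

83.0735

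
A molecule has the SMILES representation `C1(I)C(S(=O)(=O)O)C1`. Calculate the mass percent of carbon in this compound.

14.53%

Atom tally by fragment:
  cyclopropane ring core → C:3 H:6
  (− 2 ring H displaced by substituents)
  + I → I:1
  + SO3H → S:1 O:3 H:1
Element totals:
  C: 3
  H: 5
  I: 1
  O: 3
  S: 1
Molecular formula: C3H5IO3S.
Molar mass = 248.034 g/mol.
Mass from C: 3 × 12.011 = 36.033 g/mol.
%C = 36.033 / 248.034 × 100 = 14.53%.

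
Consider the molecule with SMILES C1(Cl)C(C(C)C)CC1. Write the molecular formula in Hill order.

C7H13Cl

Atom tally by fragment:
  cyclobutane ring core → C:4 H:8
  (− 2 ring H displaced by substituents)
  + Cl → Cl:1
  + CH(CH3)2 → C:3 H:7
Element totals:
  C: 7
  H: 13
  Cl: 1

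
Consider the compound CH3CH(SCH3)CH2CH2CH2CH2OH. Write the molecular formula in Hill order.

Atom tally by fragment:
  CH3 → C:1 H:3
  CH(SCH3) → C:2 H:4 S:1
  CH2 → C:1 H:2
  CH2 → C:1 H:2
  CH2CH2OH → C:2 H:5 O:1
Element totals:
  C: 7
  H: 16
  O: 1
  S: 1

C7H16OS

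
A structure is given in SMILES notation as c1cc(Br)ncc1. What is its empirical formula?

Atom tally by fragment:
  pyridine ring core → C:5 H:5 N:1
  (− 1 ring H displaced by substituents)
  + Br → Br:1
Element totals:
  C: 5
  H: 4
  Br: 1
  N: 1
Molecular formula: C5H4BrN.
gcd of subscripts (1, 5, 4, 1) = 1, so the empirical formula equals the molecular formula.

C5H4BrN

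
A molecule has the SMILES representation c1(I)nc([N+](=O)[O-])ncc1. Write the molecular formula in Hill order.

C4H2IN3O2

Atom tally by fragment:
  pyrimidine ring core → C:4 H:4 N:2
  (− 2 ring H displaced by substituents)
  + I → I:1
  + NO2 → N:1 O:2
Element totals:
  C: 4
  H: 2
  I: 1
  N: 3
  O: 2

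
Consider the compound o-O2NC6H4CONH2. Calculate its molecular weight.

166.14 g/mol

Element totals:
  C: 7
  H: 6
  N: 2
  O: 3
Molecular formula: C7H6N2O3.
  M = 7(12.011) + 6(1.008) + 2(14.007) + 3(15.999)
    = 84.077 + 6.048 + 28.014 + 47.997 = 166.136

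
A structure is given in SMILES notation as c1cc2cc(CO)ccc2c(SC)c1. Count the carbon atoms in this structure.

Atom tally by fragment:
  naphthalene ring system core → C:10 H:8
  (− 2 ring H displaced by substituents)
  + CH2OH → C:1 H:3 O:1
  + SCH3 → C:1 H:3 S:1
Element totals:
  C: 12
  H: 12
  O: 1
  S: 1

12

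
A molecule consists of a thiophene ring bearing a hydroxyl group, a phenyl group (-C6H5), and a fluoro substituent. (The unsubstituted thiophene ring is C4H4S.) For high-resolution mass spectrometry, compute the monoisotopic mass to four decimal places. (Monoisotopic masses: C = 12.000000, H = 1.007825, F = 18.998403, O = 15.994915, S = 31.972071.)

194.0202

Atom tally by fragment:
  thiophene ring core → C:4 H:4 S:1
  (− 3 ring H displaced by substituents)
  + OH → O:1 H:1
  + C6H5 → C:6 H:5
  + F → F:1
Element totals:
  C: 10
  H: 7
  F: 1
  O: 1
  S: 1
Molecular formula: C10H7FOS.
  M = 10(12.0) + 7(1.007825) + 18.998403 + 15.994915 + 31.972071
    = 120.000000 + 7.054775 + 18.998403 + 15.994915 + 31.972071 = 194.020164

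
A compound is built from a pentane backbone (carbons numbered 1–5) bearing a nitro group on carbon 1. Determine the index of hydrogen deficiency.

1

Atom tally by fragment:
  O2NCH2 → C:1 H:2 N:1 O:2
  CH2 → C:1 H:2
  CH2 → C:1 H:2
  CH2 → C:1 H:2
  CH3 → C:1 H:3
Element totals:
  C: 5
  H: 11
  N: 1
  O: 2
Molecular formula: C5H11NO2.
DoU = (2C + 2 + N − H − X) / 2 = (2·5 + 2 + 1 − 11 − 0) / 2 = 1.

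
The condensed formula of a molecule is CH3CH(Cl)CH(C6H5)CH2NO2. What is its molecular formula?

C10H12ClNO2

Atom tally by fragment:
  CH3 → C:1 H:3
  CH(Cl) → C:1 H:1 Cl:1
  CH(C6H5) → C:7 H:6
  CH2NO2 → C:1 H:2 N:1 O:2
Element totals:
  C: 10
  H: 12
  Cl: 1
  N: 1
  O: 2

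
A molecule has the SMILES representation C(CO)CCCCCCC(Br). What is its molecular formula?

C9H19BrO

Atom tally by fragment:
  HOCH2CH2 → C:2 H:5 O:1
  CH2 → C:1 H:2
  CH2 → C:1 H:2
  CH2 → C:1 H:2
  CH2 → C:1 H:2
  CH2 → C:1 H:2
  CH2 → C:1 H:2
  CH2Br → C:1 H:2 Br:1
Element totals:
  C: 9
  H: 19
  Br: 1
  O: 1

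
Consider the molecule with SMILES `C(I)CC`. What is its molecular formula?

C3H7I

Atom tally by fragment:
  ICH2 → C:1 H:2 I:1
  CH2 → C:1 H:2
  CH3 → C:1 H:3
Element totals:
  C: 3
  H: 7
  I: 1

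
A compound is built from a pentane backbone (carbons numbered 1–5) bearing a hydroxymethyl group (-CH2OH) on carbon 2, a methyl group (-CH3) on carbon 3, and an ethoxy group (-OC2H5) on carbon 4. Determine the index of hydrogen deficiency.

Atom tally by fragment:
  CH3 → C:1 H:3
  CH(CH2OH) → C:2 H:4 O:1
  CH(CH3) → C:2 H:4
  CH(OC2H5) → C:3 H:6 O:1
  CH3 → C:1 H:3
Element totals:
  C: 9
  H: 20
  O: 2
Molecular formula: C9H20O2.
DoU = (2C + 2 + N − H − X) / 2 = (2·9 + 2 + 0 − 20 − 0) / 2 = 0.

0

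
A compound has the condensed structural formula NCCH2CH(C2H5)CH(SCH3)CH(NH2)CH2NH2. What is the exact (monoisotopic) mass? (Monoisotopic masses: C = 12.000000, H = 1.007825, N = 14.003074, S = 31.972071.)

201.1300

Atom tally by fragment:
  NCCH2 → C:2 H:2 N:1
  CH(C2H5) → C:3 H:6
  CH(SCH3) → C:2 H:4 S:1
  CH(NH2) → C:1 H:3 N:1
  CH2NH2 → C:1 H:4 N:1
Element totals:
  C: 9
  H: 19
  N: 3
  S: 1
Molecular formula: C9H19N3S.
  M = 9(12.0) + 19(1.007825) + 3(14.003074) + 31.972071
    = 108.000000 + 19.148675 + 42.009222 + 31.972071 = 201.129968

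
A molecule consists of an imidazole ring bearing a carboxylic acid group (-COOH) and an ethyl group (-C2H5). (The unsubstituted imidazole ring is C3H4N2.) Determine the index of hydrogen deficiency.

Atom tally by fragment:
  imidazole ring core → C:3 H:4 N:2
  (− 2 ring H displaced by substituents)
  + COOH → C:1 H:1 O:2
  + C2H5 → C:2 H:5
Element totals:
  C: 6
  H: 8
  N: 2
  O: 2
Molecular formula: C6H8N2O2.
DoU = (2C + 2 + N − H − X) / 2 = (2·6 + 2 + 2 − 8 − 0) / 2 = 4.

4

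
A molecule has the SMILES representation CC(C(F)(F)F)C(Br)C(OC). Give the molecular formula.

Atom tally by fragment:
  CH3 → C:1 H:3
  CH(CF3) → C:2 H:1 F:3
  CH(Br) → C:1 H:1 Br:1
  CH2OCH3 → C:2 H:5 O:1
Element totals:
  C: 6
  H: 10
  Br: 1
  F: 3
  O: 1

C6H10BrF3O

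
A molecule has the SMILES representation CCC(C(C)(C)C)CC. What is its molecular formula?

C9H20

Atom tally by fragment:
  CH3 → C:1 H:3
  CH2 → C:1 H:2
  CH(C(CH3)3) → C:5 H:10
  CH2 → C:1 H:2
  CH3 → C:1 H:3
Element totals:
  C: 9
  H: 20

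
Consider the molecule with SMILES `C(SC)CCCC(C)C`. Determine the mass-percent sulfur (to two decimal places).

Atom tally by fragment:
  CH3SCH2 → C:2 H:5 S:1
  CH2 → C:1 H:2
  CH2 → C:1 H:2
  CH2 → C:1 H:2
  CH(CH3) → C:2 H:4
  CH3 → C:1 H:3
Element totals:
  C: 8
  H: 18
  S: 1
Molecular formula: C8H18S.
Molar mass = 146.292 g/mol.
Mass from S: 1 × 32.06 = 32.060 g/mol.
%S = 32.060 / 146.292 × 100 = 21.92%.

21.92%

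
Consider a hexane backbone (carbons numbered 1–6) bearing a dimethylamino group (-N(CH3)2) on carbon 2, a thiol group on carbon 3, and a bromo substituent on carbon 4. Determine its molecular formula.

C8H18BrNS

Atom tally by fragment:
  CH3 → C:1 H:3
  CH(N(CH3)2) → C:3 H:7 N:1
  CH(SH) → C:1 H:2 S:1
  CH(Br) → C:1 H:1 Br:1
  CH2 → C:1 H:2
  CH3 → C:1 H:3
Element totals:
  C: 8
  H: 18
  Br: 1
  N: 1
  S: 1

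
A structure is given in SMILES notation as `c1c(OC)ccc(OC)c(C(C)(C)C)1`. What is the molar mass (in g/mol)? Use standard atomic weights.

Atom tally by fragment:
  benzene ring core → C:6 H:6
  (− 3 ring H displaced by substituents)
  + OCH3 → C:1 H:3 O:1
  + OCH3 → C:1 H:3 O:1
  + C(CH3)3 → C:4 H:9
Element totals:
  C: 12
  H: 18
  O: 2
Molecular formula: C12H18O2.
  M = 12(12.011) + 18(1.008) + 2(15.999)
    = 144.132 + 18.144 + 31.998 = 194.274

194.27 g/mol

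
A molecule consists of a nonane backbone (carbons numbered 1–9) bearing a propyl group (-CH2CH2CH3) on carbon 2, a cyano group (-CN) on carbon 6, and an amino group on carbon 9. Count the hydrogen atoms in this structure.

26

Atom tally by fragment:
  CH3 → C:1 H:3
  CH(CH2CH2CH3) → C:4 H:8
  CH2 → C:1 H:2
  CH2 → C:1 H:2
  CH2 → C:1 H:2
  CH(CN) → C:2 H:1 N:1
  CH2 → C:1 H:2
  CH2 → C:1 H:2
  CH2NH2 → C:1 H:4 N:1
Element totals:
  C: 13
  H: 26
  N: 2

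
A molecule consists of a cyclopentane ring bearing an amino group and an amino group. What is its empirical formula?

Atom tally by fragment:
  cyclopentane ring core → C:5 H:10
  (− 2 ring H displaced by substituents)
  + NH2 → N:1 H:2
  + NH2 → N:1 H:2
Element totals:
  C: 5
  H: 12
  N: 2
Molecular formula: C5H12N2.
gcd of subscripts (5, 12, 2) = 1, so the empirical formula equals the molecular formula.

C5H12N2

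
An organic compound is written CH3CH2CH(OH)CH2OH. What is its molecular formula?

Atom tally by fragment:
  CH3 → C:1 H:3
  CH2 → C:1 H:2
  CH(OH) → C:1 H:2 O:1
  CH2OH → C:1 H:3 O:1
Element totals:
  C: 4
  H: 10
  O: 2

C4H10O2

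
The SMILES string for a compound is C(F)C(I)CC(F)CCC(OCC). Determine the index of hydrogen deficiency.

0

Atom tally by fragment:
  FCH2 → C:1 H:2 F:1
  CH(I) → C:1 H:1 I:1
  CH2 → C:1 H:2
  CH(F) → C:1 H:1 F:1
  CH2 → C:1 H:2
  CH2 → C:1 H:2
  CH2OC2H5 → C:3 H:7 O:1
Element totals:
  C: 9
  H: 17
  F: 2
  I: 1
  O: 1
Molecular formula: C9H17F2IO.
DoU = (2C + 2 + N − H − X) / 2 = (2·9 + 2 + 0 − 17 − 3) / 2 = 0.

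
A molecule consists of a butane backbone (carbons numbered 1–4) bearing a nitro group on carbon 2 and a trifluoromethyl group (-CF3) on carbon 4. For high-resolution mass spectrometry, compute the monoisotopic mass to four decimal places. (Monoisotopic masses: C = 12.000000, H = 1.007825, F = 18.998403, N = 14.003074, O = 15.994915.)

Atom tally by fragment:
  CH3 → C:1 H:3
  CH(NO2) → C:1 H:1 N:1 O:2
  CH2 → C:1 H:2
  CH2CF3 → C:2 H:2 F:3
Element totals:
  C: 5
  H: 8
  F: 3
  N: 1
  O: 2
Molecular formula: C5H8F3NO2.
  M = 5(12.0) + 8(1.007825) + 3(18.998403) + 14.003074 + 2(15.994915)
    = 60.000000 + 8.062600 + 56.995209 + 14.003074 + 31.989830 = 171.050713

171.0507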